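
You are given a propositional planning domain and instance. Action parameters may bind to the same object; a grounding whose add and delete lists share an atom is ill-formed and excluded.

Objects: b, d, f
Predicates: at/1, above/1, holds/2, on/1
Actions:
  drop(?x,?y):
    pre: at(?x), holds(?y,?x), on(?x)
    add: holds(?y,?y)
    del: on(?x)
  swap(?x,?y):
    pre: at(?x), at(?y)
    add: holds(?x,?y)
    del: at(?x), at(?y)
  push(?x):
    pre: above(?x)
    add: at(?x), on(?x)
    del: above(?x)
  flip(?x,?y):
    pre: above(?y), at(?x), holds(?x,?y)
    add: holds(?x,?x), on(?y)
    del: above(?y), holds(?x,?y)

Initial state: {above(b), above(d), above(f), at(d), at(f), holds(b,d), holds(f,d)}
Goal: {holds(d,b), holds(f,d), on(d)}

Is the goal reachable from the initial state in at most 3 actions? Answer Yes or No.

1. push(b)  →  {above(d), above(f), at(b), at(d), at(f), holds(b,d), holds(f,d), on(b)}
2. swap(d,b)  →  {above(d), above(f), at(f), holds(b,d), holds(d,b), holds(f,d), on(b)}
3. push(d)  →  {above(f), at(d), at(f), holds(b,d), holds(d,b), holds(f,d), on(b), on(d)}
optimal plan length = 3; 3 ≤ 3

Yes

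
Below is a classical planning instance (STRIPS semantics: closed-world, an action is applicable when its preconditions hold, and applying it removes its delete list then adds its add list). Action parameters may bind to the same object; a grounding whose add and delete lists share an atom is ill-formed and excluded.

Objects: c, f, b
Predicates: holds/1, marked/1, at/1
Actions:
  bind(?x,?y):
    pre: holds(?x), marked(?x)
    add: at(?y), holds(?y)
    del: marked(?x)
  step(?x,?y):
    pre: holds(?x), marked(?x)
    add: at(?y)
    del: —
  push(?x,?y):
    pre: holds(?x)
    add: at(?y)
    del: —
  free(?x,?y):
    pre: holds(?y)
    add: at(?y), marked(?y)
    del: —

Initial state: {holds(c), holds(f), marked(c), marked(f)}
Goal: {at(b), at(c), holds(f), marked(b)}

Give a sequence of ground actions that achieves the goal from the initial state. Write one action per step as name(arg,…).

1. bind(c,c)  →  {at(c), holds(c), holds(f), marked(f)}
2. bind(f,b)  →  {at(b), at(c), holds(b), holds(c), holds(f)}
3. free(c,b)  →  {at(b), at(c), holds(b), holds(c), holds(f), marked(b)}

bind(c,c); bind(f,b); free(c,b)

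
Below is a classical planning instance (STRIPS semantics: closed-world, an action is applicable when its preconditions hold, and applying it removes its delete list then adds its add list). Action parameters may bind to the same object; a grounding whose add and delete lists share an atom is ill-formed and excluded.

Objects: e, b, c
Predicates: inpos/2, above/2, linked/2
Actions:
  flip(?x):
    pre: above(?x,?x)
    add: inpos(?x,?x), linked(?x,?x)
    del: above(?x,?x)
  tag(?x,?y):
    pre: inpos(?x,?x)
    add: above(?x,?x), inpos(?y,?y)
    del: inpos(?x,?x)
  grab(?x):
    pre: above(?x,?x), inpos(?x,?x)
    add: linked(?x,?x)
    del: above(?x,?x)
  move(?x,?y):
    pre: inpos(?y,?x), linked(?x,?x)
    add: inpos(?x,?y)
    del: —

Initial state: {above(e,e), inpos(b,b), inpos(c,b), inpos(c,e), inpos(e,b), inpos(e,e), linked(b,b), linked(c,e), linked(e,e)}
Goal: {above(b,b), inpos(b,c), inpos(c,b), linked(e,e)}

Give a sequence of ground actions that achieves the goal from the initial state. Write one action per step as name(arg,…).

1. tag(b,e)  →  {above(b,b), above(e,e), inpos(c,b), inpos(c,e), inpos(e,b), inpos(e,e), linked(b,b), linked(c,e), linked(e,e)}
2. move(b,c)  →  {above(b,b), above(e,e), inpos(b,c), inpos(c,b), inpos(c,e), inpos(e,b), inpos(e,e), linked(b,b), linked(c,e), linked(e,e)}

tag(b,e); move(b,c)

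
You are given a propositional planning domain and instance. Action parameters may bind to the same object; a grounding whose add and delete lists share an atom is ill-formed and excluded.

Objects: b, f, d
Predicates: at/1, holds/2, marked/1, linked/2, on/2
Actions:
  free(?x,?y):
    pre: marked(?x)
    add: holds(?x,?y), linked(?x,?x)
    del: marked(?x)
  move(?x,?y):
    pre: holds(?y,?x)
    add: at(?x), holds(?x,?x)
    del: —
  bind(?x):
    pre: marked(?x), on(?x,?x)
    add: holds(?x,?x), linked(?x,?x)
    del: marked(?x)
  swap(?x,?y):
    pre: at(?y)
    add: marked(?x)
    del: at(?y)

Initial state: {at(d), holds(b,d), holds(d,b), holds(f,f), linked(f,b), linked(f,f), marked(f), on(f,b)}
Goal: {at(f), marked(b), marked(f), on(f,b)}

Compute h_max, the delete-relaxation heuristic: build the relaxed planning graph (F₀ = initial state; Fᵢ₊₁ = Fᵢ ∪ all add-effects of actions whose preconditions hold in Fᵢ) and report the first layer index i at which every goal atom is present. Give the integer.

1

F0 = init (8 atoms)
F1 = F0 ∪ {at(b), at(f), holds(b,b), holds(d,d), holds(f,b), holds(f,d), marked(b), marked(d)}  (16 atoms)
goal ⊆ F1  ⇒  h_max = 1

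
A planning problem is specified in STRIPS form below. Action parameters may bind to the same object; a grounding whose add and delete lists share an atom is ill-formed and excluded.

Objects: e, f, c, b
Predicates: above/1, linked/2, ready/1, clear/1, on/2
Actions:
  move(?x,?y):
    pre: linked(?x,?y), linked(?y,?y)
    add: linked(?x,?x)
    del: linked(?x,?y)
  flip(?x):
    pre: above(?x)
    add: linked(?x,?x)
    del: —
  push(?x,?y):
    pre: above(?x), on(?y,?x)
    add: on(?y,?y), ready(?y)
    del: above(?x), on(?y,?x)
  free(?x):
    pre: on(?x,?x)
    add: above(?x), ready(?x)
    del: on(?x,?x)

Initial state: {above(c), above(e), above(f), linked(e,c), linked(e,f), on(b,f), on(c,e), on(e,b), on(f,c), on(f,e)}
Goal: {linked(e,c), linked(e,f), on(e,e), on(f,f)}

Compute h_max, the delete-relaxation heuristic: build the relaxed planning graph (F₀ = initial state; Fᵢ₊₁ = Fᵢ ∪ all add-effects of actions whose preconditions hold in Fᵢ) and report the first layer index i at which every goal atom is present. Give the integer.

3

F0 = init (10 atoms)
F1 = F0 ∪ {linked(c,c), linked(e,e), linked(f,f), on(b,b), on(c,c), on(f,f), ready(b), ready(c), ready(f)}  (19 atoms)
F2 = F1 ∪ {above(b)}  (20 atoms)
F3 = F2 ∪ {linked(b,b), on(e,e), ready(e)}  (23 atoms)
goal ⊆ F3  ⇒  h_max = 3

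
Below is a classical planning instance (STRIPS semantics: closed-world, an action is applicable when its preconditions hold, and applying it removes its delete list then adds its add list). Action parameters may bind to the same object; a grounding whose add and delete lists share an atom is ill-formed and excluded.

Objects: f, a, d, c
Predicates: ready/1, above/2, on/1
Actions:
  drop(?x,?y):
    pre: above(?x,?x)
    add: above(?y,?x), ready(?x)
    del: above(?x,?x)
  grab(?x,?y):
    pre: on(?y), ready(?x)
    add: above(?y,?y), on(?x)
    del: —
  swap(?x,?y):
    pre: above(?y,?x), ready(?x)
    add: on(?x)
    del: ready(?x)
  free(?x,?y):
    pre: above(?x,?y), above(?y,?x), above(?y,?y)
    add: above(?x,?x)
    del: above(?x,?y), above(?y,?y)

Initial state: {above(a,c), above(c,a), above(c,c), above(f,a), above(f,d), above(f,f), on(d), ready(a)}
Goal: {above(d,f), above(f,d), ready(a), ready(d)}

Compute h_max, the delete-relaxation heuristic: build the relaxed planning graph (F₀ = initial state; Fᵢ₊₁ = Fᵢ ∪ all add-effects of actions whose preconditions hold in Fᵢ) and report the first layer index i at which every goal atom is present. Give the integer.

F0 = init (8 atoms)
F1 = F0 ∪ {above(a,a), above(a,f), above(c,f), above(d,c), above(d,d), above(d,f), above(f,c), on(a), ready(c), ready(f)}  (18 atoms)
F2 = F1 ∪ {above(a,d), above(c,d), above(d,a), on(c), on(f), ready(d)}  (24 atoms)
goal ⊆ F2  ⇒  h_max = 2

2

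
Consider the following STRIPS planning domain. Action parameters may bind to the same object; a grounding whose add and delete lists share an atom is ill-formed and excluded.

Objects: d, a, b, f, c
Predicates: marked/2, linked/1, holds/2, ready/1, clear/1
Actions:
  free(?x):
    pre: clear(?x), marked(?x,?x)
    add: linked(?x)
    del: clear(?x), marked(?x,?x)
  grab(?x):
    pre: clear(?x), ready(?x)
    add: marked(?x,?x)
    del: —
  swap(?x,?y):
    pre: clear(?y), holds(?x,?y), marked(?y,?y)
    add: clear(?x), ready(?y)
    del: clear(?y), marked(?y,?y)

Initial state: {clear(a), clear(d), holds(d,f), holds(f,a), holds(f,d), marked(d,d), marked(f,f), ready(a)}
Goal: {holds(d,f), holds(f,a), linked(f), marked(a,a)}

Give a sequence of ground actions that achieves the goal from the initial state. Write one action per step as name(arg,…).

grab(a); swap(f,d); free(f)

1. grab(a)  →  {clear(a), clear(d), holds(d,f), holds(f,a), holds(f,d), marked(a,a), marked(d,d), marked(f,f), ready(a)}
2. swap(f,d)  →  {clear(a), clear(f), holds(d,f), holds(f,a), holds(f,d), marked(a,a), marked(f,f), ready(a), ready(d)}
3. free(f)  →  {clear(a), holds(d,f), holds(f,a), holds(f,d), linked(f), marked(a,a), ready(a), ready(d)}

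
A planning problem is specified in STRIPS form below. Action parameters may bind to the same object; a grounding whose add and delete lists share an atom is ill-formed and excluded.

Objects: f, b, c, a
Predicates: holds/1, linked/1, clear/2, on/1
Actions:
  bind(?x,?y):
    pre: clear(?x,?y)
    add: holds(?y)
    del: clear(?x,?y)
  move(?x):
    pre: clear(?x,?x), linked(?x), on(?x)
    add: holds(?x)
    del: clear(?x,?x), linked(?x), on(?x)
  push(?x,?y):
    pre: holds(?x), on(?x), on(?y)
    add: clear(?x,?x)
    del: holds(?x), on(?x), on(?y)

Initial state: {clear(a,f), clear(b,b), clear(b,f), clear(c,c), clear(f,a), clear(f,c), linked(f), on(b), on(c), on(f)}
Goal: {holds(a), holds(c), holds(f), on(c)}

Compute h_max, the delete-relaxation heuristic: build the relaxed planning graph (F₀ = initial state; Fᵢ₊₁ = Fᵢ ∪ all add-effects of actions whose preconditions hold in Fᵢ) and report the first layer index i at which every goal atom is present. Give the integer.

F0 = init (10 atoms)
F1 = F0 ∪ {holds(a), holds(b), holds(c), holds(f)}  (14 atoms)
goal ⊆ F1  ⇒  h_max = 1

1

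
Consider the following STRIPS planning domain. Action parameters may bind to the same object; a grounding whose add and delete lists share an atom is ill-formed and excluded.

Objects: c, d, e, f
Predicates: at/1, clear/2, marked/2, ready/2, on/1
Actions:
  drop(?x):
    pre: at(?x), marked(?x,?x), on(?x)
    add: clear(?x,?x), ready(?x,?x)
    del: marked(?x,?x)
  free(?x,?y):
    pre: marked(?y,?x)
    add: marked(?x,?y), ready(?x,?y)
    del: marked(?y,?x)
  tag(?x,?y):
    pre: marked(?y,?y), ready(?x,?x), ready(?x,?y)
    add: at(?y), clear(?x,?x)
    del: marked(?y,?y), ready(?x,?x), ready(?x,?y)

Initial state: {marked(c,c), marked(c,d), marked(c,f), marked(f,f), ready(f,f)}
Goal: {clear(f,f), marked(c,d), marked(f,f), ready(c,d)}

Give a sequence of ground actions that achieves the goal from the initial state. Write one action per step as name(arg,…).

1. free(d,c)  →  {marked(c,c), marked(c,f), marked(d,c), marked(f,f), ready(d,c), ready(f,f)}
2. free(c,d)  →  {marked(c,c), marked(c,d), marked(c,f), marked(f,f), ready(c,d), ready(d,c), ready(f,f)}
3. free(f,c)  →  {marked(c,c), marked(c,d), marked(f,c), marked(f,f), ready(c,d), ready(d,c), ready(f,c), ready(f,f)}
4. tag(f,c)  →  {at(c), clear(f,f), marked(c,d), marked(f,c), marked(f,f), ready(c,d), ready(d,c)}

free(d,c); free(c,d); free(f,c); tag(f,c)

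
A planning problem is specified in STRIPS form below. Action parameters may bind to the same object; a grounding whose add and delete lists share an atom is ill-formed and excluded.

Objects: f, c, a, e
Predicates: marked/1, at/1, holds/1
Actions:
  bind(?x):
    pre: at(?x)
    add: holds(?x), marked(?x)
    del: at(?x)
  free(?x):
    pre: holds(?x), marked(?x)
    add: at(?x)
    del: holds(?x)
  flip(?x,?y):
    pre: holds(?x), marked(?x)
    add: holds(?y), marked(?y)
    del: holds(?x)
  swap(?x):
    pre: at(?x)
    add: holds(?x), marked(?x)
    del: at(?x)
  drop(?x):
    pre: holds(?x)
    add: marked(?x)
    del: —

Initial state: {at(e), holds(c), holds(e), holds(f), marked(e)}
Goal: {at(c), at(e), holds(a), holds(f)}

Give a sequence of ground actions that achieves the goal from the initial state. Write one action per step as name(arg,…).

1. flip(e,a)  →  {at(e), holds(a), holds(c), holds(f), marked(a), marked(e)}
2. drop(c)  →  {at(e), holds(a), holds(c), holds(f), marked(a), marked(c), marked(e)}
3. free(c)  →  {at(c), at(e), holds(a), holds(f), marked(a), marked(c), marked(e)}

flip(e,a); drop(c); free(c)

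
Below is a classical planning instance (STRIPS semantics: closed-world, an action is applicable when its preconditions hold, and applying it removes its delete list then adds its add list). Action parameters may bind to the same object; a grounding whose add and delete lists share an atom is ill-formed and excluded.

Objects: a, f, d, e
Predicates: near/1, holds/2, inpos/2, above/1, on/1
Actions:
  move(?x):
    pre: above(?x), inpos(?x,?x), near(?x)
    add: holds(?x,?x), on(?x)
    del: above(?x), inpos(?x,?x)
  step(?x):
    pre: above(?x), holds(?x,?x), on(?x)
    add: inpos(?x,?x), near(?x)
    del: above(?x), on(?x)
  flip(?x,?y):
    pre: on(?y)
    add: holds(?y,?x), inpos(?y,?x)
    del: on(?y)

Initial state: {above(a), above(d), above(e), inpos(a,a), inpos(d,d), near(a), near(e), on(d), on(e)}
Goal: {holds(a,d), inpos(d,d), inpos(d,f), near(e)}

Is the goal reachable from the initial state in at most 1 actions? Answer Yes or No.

1. move(a)  →  {above(d), above(e), holds(a,a), inpos(d,d), near(a), near(e), on(a), on(d), on(e)}
2. flip(f,d)  →  {above(d), above(e), holds(a,a), holds(d,f), inpos(d,d), inpos(d,f), near(a), near(e), on(a), on(e)}
3. flip(d,a)  →  {above(d), above(e), holds(a,a), holds(a,d), holds(d,f), inpos(a,d), inpos(d,d), inpos(d,f), near(a), near(e), on(e)}
optimal plan length = 3; 3 > 1

No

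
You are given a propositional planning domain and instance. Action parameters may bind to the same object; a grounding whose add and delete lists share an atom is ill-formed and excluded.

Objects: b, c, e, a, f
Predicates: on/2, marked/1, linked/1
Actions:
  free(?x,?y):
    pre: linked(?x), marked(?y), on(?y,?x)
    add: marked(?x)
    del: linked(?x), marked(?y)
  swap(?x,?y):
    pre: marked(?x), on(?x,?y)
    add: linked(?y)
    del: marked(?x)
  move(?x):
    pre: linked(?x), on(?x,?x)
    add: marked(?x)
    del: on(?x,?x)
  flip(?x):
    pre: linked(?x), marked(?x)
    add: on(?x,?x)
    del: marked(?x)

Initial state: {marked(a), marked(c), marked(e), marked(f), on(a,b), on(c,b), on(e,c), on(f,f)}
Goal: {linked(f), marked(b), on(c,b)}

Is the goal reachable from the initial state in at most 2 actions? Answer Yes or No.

1. swap(c,b)  →  {linked(b), marked(a), marked(e), marked(f), on(a,b), on(c,b), on(e,c), on(f,f)}
2. free(b,a)  →  {marked(b), marked(e), marked(f), on(a,b), on(c,b), on(e,c), on(f,f)}
3. swap(f,f)  →  {linked(f), marked(b), marked(e), on(a,b), on(c,b), on(e,c), on(f,f)}
optimal plan length = 3; 3 > 2

No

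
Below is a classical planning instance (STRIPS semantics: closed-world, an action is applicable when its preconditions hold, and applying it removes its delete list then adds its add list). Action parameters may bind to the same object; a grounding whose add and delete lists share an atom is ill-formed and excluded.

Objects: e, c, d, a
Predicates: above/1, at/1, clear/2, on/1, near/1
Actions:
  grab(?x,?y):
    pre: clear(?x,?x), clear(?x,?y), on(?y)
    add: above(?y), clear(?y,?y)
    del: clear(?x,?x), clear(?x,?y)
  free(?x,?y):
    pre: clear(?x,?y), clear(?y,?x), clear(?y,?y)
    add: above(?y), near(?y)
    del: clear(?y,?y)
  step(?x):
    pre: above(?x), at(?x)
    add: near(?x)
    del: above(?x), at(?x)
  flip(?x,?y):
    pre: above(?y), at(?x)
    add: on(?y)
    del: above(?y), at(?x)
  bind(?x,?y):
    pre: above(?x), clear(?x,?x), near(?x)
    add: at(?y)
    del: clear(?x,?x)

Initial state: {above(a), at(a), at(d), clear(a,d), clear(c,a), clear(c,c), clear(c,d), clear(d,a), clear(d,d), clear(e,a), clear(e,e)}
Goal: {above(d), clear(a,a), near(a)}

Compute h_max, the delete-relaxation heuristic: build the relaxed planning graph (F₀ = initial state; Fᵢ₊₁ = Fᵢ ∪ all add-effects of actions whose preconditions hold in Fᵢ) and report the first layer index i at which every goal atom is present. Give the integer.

F0 = init (11 atoms)
F1 = F0 ∪ {above(c), above(d), above(e), near(a), near(c), near(d), near(e), on(a)}  (19 atoms)
F2 = F1 ∪ {at(c), at(e), clear(a,a), on(c), on(d), on(e)}  (25 atoms)
goal ⊆ F2  ⇒  h_max = 2

2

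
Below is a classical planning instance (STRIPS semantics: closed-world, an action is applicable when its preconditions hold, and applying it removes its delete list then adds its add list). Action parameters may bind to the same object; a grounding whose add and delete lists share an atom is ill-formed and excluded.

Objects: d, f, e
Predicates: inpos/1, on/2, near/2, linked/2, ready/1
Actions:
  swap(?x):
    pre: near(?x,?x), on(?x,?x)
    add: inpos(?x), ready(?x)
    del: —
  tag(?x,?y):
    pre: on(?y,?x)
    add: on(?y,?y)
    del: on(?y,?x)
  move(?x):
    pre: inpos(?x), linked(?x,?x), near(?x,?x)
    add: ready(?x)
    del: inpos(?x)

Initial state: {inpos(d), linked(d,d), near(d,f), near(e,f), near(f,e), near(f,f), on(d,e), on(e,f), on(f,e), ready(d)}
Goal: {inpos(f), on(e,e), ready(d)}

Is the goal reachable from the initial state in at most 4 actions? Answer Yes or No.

Yes

1. tag(f,e)  →  {inpos(d), linked(d,d), near(d,f), near(e,f), near(f,e), near(f,f), on(d,e), on(e,e), on(f,e), ready(d)}
2. tag(e,f)  →  {inpos(d), linked(d,d), near(d,f), near(e,f), near(f,e), near(f,f), on(d,e), on(e,e), on(f,f), ready(d)}
3. swap(f)  →  {inpos(d), inpos(f), linked(d,d), near(d,f), near(e,f), near(f,e), near(f,f), on(d,e), on(e,e), on(f,f), ready(d), ready(f)}
optimal plan length = 3; 3 ≤ 4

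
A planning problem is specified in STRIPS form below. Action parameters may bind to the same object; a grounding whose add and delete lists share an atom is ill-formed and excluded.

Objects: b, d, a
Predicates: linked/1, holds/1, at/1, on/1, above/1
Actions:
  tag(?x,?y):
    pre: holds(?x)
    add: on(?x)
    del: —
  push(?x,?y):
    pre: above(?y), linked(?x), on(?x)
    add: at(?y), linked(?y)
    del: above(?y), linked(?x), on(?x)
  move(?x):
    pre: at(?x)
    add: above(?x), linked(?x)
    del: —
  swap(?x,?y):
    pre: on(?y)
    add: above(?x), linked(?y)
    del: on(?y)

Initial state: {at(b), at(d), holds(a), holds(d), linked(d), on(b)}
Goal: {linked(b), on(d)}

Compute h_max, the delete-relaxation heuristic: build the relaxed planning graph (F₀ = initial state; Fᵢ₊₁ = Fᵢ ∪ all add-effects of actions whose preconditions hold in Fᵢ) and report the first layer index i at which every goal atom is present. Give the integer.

1

F0 = init (6 atoms)
F1 = F0 ∪ {above(a), above(b), above(d), linked(b), on(a), on(d)}  (12 atoms)
goal ⊆ F1  ⇒  h_max = 1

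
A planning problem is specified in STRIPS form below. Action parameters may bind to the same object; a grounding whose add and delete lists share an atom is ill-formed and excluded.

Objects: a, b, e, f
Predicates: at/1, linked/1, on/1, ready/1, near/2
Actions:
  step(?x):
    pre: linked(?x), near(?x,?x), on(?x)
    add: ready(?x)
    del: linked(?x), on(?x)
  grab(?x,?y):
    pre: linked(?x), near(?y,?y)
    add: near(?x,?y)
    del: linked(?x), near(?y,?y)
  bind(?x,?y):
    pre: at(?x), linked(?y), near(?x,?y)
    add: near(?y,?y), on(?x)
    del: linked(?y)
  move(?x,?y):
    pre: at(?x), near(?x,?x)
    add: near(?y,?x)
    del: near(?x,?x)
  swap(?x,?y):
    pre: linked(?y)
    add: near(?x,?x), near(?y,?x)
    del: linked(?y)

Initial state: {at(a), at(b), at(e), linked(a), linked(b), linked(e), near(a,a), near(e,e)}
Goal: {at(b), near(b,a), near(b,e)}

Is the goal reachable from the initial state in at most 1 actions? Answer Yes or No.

No

1. grab(b,a)  →  {at(a), at(b), at(e), linked(a), linked(e), near(b,a), near(e,e)}
2. move(e,b)  →  {at(a), at(b), at(e), linked(a), linked(e), near(b,a), near(b,e)}
optimal plan length = 2; 2 > 1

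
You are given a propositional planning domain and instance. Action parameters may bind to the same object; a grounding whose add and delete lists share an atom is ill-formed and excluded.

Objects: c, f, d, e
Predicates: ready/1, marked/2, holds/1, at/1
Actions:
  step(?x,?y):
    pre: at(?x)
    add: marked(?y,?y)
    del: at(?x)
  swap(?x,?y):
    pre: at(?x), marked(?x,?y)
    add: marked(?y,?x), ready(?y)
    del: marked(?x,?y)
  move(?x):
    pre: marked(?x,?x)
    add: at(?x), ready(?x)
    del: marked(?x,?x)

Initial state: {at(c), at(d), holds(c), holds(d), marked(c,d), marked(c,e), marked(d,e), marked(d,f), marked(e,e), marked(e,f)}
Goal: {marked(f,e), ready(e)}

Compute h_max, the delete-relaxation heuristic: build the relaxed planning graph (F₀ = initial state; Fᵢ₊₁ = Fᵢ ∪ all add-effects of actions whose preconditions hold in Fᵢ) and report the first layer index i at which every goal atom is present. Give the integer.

2

F0 = init (10 atoms)
F1 = F0 ∪ {at(e), marked(c,c), marked(d,c), marked(d,d), marked(e,c), marked(e,d), marked(f,d), marked(f,f), ready(d), ready(e), ready(f)}  (21 atoms)
F2 = F1 ∪ {at(f), marked(f,e), ready(c)}  (24 atoms)
goal ⊆ F2  ⇒  h_max = 2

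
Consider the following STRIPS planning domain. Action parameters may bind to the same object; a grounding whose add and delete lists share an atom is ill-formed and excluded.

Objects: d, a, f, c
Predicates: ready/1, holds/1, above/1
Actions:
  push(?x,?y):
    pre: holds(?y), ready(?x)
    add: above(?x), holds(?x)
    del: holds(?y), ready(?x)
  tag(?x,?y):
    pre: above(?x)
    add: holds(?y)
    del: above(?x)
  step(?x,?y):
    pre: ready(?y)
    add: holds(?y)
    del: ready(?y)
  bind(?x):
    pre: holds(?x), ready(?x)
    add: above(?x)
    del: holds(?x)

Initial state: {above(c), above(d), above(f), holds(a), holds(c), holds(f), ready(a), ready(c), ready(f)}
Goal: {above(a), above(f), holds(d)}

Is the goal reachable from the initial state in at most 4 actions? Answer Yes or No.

Yes

1. push(a,f)  →  {above(a), above(c), above(d), above(f), holds(a), holds(c), ready(c), ready(f)}
2. tag(d,d)  →  {above(a), above(c), above(f), holds(a), holds(c), holds(d), ready(c), ready(f)}
optimal plan length = 2; 2 ≤ 4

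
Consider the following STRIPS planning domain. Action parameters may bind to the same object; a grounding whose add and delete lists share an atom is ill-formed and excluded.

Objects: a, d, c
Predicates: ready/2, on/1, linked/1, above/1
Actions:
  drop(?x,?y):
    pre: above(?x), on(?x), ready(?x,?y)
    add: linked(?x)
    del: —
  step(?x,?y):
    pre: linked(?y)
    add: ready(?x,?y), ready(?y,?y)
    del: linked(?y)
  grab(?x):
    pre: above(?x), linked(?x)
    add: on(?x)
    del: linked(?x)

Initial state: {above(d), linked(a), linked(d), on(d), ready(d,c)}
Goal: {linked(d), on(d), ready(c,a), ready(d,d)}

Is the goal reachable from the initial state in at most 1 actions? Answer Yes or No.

1. step(a,d)  →  {above(d), linked(a), on(d), ready(a,d), ready(d,c), ready(d,d)}
2. drop(d,d)  →  {above(d), linked(a), linked(d), on(d), ready(a,d), ready(d,c), ready(d,d)}
3. step(c,a)  →  {above(d), linked(d), on(d), ready(a,a), ready(a,d), ready(c,a), ready(d,c), ready(d,d)}
optimal plan length = 3; 3 > 1

No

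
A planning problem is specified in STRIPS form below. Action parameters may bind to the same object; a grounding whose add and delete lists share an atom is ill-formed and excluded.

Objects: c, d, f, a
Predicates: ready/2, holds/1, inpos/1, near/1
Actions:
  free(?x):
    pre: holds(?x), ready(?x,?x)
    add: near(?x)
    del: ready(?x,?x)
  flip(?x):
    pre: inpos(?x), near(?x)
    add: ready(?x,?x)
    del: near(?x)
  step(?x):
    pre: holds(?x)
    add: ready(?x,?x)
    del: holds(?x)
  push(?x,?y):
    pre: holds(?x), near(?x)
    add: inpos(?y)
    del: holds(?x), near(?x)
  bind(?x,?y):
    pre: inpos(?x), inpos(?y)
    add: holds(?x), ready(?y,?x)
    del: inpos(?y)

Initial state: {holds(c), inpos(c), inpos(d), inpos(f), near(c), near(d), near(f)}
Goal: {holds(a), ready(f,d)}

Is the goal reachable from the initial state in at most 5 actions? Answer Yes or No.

Yes

1. push(c,a)  →  {inpos(a), inpos(c), inpos(d), inpos(f), near(d), near(f)}
2. bind(d,f)  →  {holds(d), inpos(a), inpos(c), inpos(d), near(d), near(f), ready(f,d)}
3. bind(a,c)  →  {holds(a), holds(d), inpos(a), inpos(d), near(d), near(f), ready(c,a), ready(f,d)}
optimal plan length = 3; 3 ≤ 5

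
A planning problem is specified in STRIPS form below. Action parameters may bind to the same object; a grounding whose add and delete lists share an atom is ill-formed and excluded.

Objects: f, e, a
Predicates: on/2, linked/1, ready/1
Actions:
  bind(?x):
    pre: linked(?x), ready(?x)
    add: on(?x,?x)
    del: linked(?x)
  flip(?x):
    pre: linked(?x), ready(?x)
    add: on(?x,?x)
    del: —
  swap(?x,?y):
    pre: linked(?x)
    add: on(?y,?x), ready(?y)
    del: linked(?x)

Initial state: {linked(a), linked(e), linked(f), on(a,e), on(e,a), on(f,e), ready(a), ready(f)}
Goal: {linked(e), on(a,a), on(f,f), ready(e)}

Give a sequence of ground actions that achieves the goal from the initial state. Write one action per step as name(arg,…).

1. bind(f)  →  {linked(a), linked(e), on(a,e), on(e,a), on(f,e), on(f,f), ready(a), ready(f)}
2. flip(a)  →  {linked(a), linked(e), on(a,a), on(a,e), on(e,a), on(f,e), on(f,f), ready(a), ready(f)}
3. swap(a,e)  →  {linked(e), on(a,a), on(a,e), on(e,a), on(f,e), on(f,f), ready(a), ready(e), ready(f)}

bind(f); flip(a); swap(a,e)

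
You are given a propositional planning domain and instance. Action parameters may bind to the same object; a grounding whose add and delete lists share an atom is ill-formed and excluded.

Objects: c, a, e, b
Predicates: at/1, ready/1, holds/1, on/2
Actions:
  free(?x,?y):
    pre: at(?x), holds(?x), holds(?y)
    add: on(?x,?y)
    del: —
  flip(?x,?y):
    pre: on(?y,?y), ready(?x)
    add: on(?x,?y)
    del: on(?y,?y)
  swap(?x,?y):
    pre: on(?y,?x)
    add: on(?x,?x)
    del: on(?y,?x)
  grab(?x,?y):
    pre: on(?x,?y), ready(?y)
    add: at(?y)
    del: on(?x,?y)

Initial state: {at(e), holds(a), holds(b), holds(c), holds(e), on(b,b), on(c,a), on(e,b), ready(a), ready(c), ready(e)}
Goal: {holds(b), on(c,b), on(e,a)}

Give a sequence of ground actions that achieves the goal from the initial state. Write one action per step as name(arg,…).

1. free(e,a)  →  {at(e), holds(a), holds(b), holds(c), holds(e), on(b,b), on(c,a), on(e,a), on(e,b), ready(a), ready(c), ready(e)}
2. flip(c,b)  →  {at(e), holds(a), holds(b), holds(c), holds(e), on(c,a), on(c,b), on(e,a), on(e,b), ready(a), ready(c), ready(e)}

free(e,a); flip(c,b)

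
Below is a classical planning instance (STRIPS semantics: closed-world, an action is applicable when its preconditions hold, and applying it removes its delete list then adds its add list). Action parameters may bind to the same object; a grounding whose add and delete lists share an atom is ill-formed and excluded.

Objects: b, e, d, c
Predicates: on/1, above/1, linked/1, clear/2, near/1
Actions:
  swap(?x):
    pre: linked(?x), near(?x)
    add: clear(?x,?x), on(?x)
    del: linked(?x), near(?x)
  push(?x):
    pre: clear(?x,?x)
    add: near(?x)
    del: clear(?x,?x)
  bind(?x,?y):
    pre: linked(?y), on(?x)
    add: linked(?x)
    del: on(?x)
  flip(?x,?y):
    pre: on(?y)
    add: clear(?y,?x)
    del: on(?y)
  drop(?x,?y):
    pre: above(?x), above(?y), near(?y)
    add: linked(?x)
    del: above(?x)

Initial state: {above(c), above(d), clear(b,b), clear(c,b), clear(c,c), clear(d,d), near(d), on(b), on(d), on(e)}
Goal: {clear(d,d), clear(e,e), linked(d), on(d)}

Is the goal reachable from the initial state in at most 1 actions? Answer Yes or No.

1. flip(e,e)  →  {above(c), above(d), clear(b,b), clear(c,b), clear(c,c), clear(d,d), clear(e,e), near(d), on(b), on(d)}
2. drop(d,d)  →  {above(c), clear(b,b), clear(c,b), clear(c,c), clear(d,d), clear(e,e), linked(d), near(d), on(b), on(d)}
optimal plan length = 2; 2 > 1

No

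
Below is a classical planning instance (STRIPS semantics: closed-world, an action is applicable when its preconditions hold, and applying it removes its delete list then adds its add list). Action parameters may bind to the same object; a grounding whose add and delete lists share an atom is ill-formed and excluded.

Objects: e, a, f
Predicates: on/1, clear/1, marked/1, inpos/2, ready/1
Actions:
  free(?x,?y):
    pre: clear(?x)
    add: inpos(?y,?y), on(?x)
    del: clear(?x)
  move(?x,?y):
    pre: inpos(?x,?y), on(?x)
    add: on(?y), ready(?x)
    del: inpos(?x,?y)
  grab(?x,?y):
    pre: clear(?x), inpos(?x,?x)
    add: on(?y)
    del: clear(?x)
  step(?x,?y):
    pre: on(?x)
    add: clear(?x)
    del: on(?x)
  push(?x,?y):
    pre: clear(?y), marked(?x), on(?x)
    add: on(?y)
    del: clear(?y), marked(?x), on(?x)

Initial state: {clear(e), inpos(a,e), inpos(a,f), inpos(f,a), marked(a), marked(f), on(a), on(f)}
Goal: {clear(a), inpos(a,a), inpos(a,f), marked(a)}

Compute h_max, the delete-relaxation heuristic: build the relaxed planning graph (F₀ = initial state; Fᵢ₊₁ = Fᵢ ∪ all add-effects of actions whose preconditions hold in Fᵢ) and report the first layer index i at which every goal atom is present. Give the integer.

1

F0 = init (8 atoms)
F1 = F0 ∪ {clear(a), clear(f), inpos(a,a), inpos(e,e), inpos(f,f), on(e), ready(a), ready(f)}  (16 atoms)
goal ⊆ F1  ⇒  h_max = 1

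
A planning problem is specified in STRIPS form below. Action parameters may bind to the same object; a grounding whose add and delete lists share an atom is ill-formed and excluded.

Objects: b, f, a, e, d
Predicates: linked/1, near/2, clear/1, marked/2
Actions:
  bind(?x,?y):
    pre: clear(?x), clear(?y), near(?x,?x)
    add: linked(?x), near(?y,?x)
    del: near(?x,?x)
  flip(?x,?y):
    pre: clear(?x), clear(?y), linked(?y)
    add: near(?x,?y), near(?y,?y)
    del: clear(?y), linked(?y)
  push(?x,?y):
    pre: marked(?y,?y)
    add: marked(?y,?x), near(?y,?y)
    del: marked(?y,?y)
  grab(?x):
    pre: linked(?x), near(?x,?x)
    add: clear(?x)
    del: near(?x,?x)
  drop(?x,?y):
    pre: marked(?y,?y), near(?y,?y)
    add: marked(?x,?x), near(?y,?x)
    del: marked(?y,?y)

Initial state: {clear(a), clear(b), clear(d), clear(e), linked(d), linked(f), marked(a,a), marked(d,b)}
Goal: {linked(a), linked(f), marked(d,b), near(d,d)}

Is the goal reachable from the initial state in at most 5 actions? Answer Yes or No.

Yes

1. flip(b,d)  →  {clear(a), clear(b), clear(e), linked(f), marked(a,a), marked(d,b), near(b,d), near(d,d)}
2. push(b,a)  →  {clear(a), clear(b), clear(e), linked(f), marked(a,b), marked(d,b), near(a,a), near(b,d), near(d,d)}
3. bind(a,b)  →  {clear(a), clear(b), clear(e), linked(a), linked(f), marked(a,b), marked(d,b), near(b,a), near(b,d), near(d,d)}
optimal plan length = 3; 3 ≤ 5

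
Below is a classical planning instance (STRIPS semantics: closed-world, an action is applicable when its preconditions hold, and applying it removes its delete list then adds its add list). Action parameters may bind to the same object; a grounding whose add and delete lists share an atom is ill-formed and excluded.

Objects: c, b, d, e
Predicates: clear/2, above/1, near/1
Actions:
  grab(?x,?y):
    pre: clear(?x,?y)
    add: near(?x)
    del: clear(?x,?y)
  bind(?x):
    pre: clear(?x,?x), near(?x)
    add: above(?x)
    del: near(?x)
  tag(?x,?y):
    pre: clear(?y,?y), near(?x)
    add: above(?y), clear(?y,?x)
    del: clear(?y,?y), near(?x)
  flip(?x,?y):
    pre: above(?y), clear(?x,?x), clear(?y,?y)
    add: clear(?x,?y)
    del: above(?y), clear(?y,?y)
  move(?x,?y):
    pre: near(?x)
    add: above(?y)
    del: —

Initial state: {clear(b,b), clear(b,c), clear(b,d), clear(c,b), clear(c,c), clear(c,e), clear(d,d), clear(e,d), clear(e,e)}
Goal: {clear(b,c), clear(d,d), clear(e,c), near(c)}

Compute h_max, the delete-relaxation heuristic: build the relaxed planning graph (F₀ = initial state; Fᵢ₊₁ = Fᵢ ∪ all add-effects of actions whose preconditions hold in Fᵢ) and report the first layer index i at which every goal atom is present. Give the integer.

2

F0 = init (9 atoms)
F1 = F0 ∪ {near(b), near(c), near(d), near(e)}  (13 atoms)
F2 = F1 ∪ {above(b), above(c), above(d), above(e), clear(b,e), clear(c,d), clear(d,b), clear(d,c), clear(d,e), clear(e,b), clear(e,c)}  (24 atoms)
goal ⊆ F2  ⇒  h_max = 2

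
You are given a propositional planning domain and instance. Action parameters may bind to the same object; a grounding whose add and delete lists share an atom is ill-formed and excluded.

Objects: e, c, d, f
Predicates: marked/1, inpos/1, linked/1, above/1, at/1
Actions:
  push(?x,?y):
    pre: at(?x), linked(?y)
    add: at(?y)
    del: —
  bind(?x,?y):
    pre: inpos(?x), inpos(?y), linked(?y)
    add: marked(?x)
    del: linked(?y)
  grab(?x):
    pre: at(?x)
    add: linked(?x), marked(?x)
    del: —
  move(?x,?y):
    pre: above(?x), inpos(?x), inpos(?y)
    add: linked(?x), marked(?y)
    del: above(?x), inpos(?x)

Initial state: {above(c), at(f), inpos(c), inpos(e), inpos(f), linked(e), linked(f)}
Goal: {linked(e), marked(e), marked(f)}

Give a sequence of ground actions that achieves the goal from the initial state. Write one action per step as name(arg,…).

bind(e,f); grab(f)

1. bind(e,f)  →  {above(c), at(f), inpos(c), inpos(e), inpos(f), linked(e), marked(e)}
2. grab(f)  →  {above(c), at(f), inpos(c), inpos(e), inpos(f), linked(e), linked(f), marked(e), marked(f)}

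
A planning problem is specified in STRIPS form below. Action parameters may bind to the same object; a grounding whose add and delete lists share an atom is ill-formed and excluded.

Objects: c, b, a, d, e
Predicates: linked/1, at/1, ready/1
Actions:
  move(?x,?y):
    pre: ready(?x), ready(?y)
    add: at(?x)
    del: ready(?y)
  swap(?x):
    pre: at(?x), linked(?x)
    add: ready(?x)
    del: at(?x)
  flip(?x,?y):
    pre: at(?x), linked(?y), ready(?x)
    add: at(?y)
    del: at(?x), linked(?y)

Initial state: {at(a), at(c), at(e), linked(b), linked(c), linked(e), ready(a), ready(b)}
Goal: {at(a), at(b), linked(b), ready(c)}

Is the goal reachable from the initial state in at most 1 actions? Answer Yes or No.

1. move(b,b)  →  {at(a), at(b), at(c), at(e), linked(b), linked(c), linked(e), ready(a)}
2. swap(c)  →  {at(a), at(b), at(e), linked(b), linked(c), linked(e), ready(a), ready(c)}
optimal plan length = 2; 2 > 1

No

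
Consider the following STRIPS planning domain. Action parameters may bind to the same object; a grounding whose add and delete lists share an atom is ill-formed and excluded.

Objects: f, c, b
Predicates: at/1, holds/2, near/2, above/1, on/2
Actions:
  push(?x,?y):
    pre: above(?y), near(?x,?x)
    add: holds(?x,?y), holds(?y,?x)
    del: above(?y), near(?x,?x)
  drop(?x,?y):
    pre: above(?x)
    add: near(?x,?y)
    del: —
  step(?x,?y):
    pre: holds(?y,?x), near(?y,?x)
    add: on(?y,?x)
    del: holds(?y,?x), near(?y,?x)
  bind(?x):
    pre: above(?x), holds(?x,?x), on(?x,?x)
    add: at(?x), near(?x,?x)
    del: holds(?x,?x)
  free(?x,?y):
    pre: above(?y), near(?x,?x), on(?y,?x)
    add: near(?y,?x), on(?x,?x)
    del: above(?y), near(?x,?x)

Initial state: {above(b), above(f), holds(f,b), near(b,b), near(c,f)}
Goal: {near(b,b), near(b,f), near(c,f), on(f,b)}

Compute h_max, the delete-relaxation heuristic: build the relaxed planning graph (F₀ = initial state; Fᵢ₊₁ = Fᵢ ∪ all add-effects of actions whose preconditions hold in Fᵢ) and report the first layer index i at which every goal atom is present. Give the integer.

F0 = init (5 atoms)
F1 = F0 ∪ {holds(b,b), holds(b,f), near(b,c), near(b,f), near(f,b), near(f,c), near(f,f)}  (12 atoms)
F2 = F1 ∪ {holds(f,f), on(b,b), on(b,f), on(f,b)}  (16 atoms)
goal ⊆ F2  ⇒  h_max = 2

2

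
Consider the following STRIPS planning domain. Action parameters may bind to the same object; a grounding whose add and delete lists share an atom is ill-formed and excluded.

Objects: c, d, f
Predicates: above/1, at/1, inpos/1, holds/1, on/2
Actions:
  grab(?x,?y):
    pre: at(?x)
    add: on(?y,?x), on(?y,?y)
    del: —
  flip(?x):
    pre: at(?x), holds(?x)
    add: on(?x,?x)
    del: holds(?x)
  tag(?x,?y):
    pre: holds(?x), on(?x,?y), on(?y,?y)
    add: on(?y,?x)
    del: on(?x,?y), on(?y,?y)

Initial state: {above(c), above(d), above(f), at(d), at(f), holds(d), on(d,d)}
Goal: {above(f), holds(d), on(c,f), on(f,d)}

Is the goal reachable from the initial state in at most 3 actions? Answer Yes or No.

Yes

1. grab(d,f)  →  {above(c), above(d), above(f), at(d), at(f), holds(d), on(d,d), on(f,d), on(f,f)}
2. grab(f,c)  →  {above(c), above(d), above(f), at(d), at(f), holds(d), on(c,c), on(c,f), on(d,d), on(f,d), on(f,f)}
optimal plan length = 2; 2 ≤ 3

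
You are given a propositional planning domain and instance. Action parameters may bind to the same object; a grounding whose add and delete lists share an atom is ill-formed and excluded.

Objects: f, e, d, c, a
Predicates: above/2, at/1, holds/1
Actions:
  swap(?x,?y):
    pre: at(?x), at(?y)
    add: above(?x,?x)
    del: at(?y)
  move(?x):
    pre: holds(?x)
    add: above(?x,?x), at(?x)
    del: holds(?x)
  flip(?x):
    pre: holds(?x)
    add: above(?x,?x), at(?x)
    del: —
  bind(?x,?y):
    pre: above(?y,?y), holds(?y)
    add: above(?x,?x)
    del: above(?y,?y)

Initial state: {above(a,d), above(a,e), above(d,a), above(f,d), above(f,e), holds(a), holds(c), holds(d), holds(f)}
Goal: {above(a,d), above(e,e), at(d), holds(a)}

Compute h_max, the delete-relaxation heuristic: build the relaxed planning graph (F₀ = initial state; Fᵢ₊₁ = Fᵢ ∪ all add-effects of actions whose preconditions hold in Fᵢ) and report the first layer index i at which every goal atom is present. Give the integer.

F0 = init (9 atoms)
F1 = F0 ∪ {above(a,a), above(c,c), above(d,d), above(f,f), at(a), at(c), at(d), at(f)}  (17 atoms)
F2 = F1 ∪ {above(e,e)}  (18 atoms)
goal ⊆ F2  ⇒  h_max = 2

2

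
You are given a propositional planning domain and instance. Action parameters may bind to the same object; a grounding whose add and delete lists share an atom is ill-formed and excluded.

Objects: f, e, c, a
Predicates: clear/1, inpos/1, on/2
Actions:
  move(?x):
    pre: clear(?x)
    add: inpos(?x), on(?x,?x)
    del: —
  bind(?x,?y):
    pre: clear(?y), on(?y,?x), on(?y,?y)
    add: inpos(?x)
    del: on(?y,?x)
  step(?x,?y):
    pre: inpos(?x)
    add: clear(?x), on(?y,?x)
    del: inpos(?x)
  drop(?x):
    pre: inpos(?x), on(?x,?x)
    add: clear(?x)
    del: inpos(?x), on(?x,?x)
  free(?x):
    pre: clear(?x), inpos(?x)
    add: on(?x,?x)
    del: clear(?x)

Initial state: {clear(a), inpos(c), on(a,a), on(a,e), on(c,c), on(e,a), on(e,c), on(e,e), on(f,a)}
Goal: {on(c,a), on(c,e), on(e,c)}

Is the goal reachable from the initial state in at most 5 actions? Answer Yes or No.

1. move(a)  →  {clear(a), inpos(a), inpos(c), on(a,a), on(a,e), on(c,c), on(e,a), on(e,c), on(e,e), on(f,a)}
2. bind(e,a)  →  {clear(a), inpos(a), inpos(c), inpos(e), on(a,a), on(c,c), on(e,a), on(e,c), on(e,e), on(f,a)}
3. step(e,c)  →  {clear(a), clear(e), inpos(a), inpos(c), on(a,a), on(c,c), on(c,e), on(e,a), on(e,c), on(e,e), on(f,a)}
4. step(a,c)  →  {clear(a), clear(e), inpos(c), on(a,a), on(c,a), on(c,c), on(c,e), on(e,a), on(e,c), on(e,e), on(f,a)}
optimal plan length = 4; 4 ≤ 5

Yes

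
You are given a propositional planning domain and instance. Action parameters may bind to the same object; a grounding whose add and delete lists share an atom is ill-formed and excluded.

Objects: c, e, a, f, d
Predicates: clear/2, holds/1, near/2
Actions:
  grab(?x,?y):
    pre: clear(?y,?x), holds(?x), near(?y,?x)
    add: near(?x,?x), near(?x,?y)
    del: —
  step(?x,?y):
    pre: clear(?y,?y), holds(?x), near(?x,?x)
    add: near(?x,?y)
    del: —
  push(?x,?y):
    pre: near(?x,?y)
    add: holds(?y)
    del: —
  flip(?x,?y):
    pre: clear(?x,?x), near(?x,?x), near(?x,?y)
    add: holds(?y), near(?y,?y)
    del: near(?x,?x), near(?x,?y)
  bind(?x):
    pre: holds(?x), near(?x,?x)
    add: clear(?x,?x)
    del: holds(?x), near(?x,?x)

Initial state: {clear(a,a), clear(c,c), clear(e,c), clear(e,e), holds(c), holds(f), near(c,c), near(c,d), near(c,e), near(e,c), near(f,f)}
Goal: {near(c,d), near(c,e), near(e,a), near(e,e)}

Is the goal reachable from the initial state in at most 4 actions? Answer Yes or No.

1. flip(c,e)  →  {clear(a,a), clear(c,c), clear(e,c), clear(e,e), holds(c), holds(e), holds(f), near(c,d), near(e,c), near(e,e), near(f,f)}
2. grab(c,e)  →  {clear(a,a), clear(c,c), clear(e,c), clear(e,e), holds(c), holds(e), holds(f), near(c,c), near(c,d), near(c,e), near(e,c), near(e,e), near(f,f)}
3. step(e,a)  →  {clear(a,a), clear(c,c), clear(e,c), clear(e,e), holds(c), holds(e), holds(f), near(c,c), near(c,d), near(c,e), near(e,a), near(e,c), near(e,e), near(f,f)}
optimal plan length = 3; 3 ≤ 4

Yes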